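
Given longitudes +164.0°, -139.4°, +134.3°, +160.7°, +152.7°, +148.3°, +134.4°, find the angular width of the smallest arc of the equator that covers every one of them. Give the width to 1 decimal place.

Sort the longitudes: -139.4°, +134.3°, +134.4°, +148.3°, +152.7°, +160.7°, +164.0°.
Eastward gaps between consecutive values (wrapping around): 273.7°, 0.1°, 13.9°, 4.4°, 8.0°, 3.3°, 56.6°.
Largest gap = 273.7° ⇒ minimal covering band is its complement: 360° − 273.7° = 86.3°.
Band runs from +134.3° eastward to -139.4°, crossing the antimeridian.

86.3°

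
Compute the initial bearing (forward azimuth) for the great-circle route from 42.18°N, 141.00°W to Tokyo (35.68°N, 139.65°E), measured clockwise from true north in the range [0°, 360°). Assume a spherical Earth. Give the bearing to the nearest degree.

Δλ = 139.65 − -141.00 = 280.65°; wrapped into (−180°, 180°]: -79.35°.
θ = atan2( sin Δλ · cos φ₂ , cos φ₁ · sin φ₂ − sin φ₁ · cos φ₂ · cos Δλ )
  = atan2(-0.79830, 0.33142) = -67.454° → normalised to [0°, 360°): 292.546°.

293°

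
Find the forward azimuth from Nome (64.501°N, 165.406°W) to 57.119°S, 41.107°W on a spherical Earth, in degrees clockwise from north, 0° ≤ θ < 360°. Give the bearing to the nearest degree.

Δλ = -41.107 − -165.406 = 124.299°.
θ = atan2( sin Δλ · cos φ₂ , cos φ₁ · sin φ₂ − sin φ₁ · cos φ₂ · cos Δλ )
  = atan2(0.44849, -0.08540) = 100.781° → normalised to [0°, 360°): 100.781°.

101°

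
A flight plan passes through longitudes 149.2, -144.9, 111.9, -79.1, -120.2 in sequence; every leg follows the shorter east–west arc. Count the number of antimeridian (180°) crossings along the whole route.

3

Leg 1: +149.2° → -144.9°, shortest Δλ = 65.9° (east) — crosses 180°.
Leg 2: -144.9° → +111.9°, shortest Δλ = -103.2° (west) — crosses 180°.
Leg 3: +111.9° → -79.1°, shortest Δλ = 169.0° (east) — crosses 180°.
Leg 4: -79.1° → -120.2°, shortest Δλ = -41.1° (west) — does not cross 180°.
Total crossings: 3.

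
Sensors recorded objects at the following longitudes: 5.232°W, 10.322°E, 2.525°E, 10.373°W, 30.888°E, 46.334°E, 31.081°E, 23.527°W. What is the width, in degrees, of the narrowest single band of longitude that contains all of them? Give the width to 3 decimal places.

Sort the longitudes: -23.527°, -10.373°, -5.232°, +2.525°, +10.322°, +30.888°, +31.081°, +46.334°.
Eastward gaps between consecutive values (wrapping around): 13.154°, 5.141°, 7.757°, 7.797°, 20.566°, 0.193°, 15.253°, 290.139°.
Largest gap = 290.139° ⇒ minimal covering band is its complement: 360° − 290.139° = 69.861°.
Band runs from -23.527° eastward to +46.334°.

69.861°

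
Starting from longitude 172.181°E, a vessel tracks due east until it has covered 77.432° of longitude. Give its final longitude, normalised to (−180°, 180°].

110.387°W

Start at +172.181°; shift +77.432° → +249.613°.
+249.613° lies outside (−180°, 180°]; subtract 360° → -110.387°.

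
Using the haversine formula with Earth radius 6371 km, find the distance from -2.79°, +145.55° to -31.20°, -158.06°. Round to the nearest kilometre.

Δλ = -158.06 − 145.55 = -303.61°; wrapped into (−180°, 180°]: 56.39°.
Δφ = -31.20 − -2.79 = -28.41°.
a = sin²(Δφ/2) + cos φ₁ · cos φ₂ · sin²(Δλ/2) = 0.250935.
c = 2·atan2(√a, √(1−a)) = 1.04936 rad → d = 6371·c ≈ 6685.45 km.

6685 km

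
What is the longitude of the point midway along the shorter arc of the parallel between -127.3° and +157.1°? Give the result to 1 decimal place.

Signed shortest Δλ from -127.3° to +157.1° is -75.6°.
Midpoint longitude = -127.3° + (-75.6°)/2 = -127.3° − 37.8° = -165.1°.
(The naïve average (-127.3 + +157.1)/2 = 14.9° is on the wrong side of the globe.)

-165.1°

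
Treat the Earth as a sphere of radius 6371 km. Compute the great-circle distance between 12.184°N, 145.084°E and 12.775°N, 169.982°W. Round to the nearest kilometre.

Δλ = -169.982 − 145.084 = -315.066°; wrapped into (−180°, 180°]: 44.934°.
Δφ = 12.775 − 12.184 = 0.591°.
a = sin²(Δφ/2) + cos φ₁ · cos φ₂ · sin²(Δλ/2) = 0.139243.
c = 2·atan2(√a, √(1−a)) = 0.76481 rad → d = 6371·c ≈ 4872.60 km.

4873 km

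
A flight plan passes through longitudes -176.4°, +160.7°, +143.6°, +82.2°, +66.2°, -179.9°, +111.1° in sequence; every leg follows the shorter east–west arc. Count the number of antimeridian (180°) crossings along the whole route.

Leg 1: -176.4° → +160.7°, shortest Δλ = -22.9° (west) — crosses 180°.
Leg 2: +160.7° → +143.6°, shortest Δλ = -17.1° (west) — does not cross 180°.
Leg 3: +143.6° → +82.2°, shortest Δλ = -61.4° (west) — does not cross 180°.
Leg 4: +82.2° → +66.2°, shortest Δλ = -16.0° (west) — does not cross 180°.
Leg 5: +66.2° → -179.9°, shortest Δλ = 113.9° (east) — crosses 180°.
Leg 6: -179.9° → +111.1°, shortest Δλ = -69.0° (west) — crosses 180°.
Total crossings: 3.

3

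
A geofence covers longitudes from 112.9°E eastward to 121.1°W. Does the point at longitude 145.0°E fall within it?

Yes

Band width going east from +112.9° to -121.1°: ((-121.1 − 112.9) mod 360) = 126.0°.
Offset of +145.0° east of the west edge: ((145.0 − 112.9) mod 360) = 32.1°.
32.1° ≤ 126.0° ⇒ inside.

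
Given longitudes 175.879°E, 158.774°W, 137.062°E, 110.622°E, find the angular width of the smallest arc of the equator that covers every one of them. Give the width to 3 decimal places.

90.604°

Sort the longitudes: -158.774°, +110.622°, +137.062°, +175.879°.
Eastward gaps between consecutive values (wrapping around): 269.396°, 26.440°, 38.817°, 25.347°.
Largest gap = 269.396° ⇒ minimal covering band is its complement: 360° − 269.396° = 90.604°.
Band runs from +110.622° eastward to -158.774°, crossing the antimeridian.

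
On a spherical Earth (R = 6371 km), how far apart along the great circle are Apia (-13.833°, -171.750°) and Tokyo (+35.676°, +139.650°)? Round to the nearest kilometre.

7509 km

Δλ = 139.650 − -171.750 = 311.400°; wrapped into (−180°, 180°]: -48.600°.
Δφ = 35.676 − -13.833 = 49.509°.
a = sin²(Δφ/2) + cos φ₁ · cos φ₂ · sin²(Δλ/2) = 0.308909.
c = 2·atan2(√a, √(1−a)) = 1.17864 rad → d = 6371·c ≈ 7509.11 km.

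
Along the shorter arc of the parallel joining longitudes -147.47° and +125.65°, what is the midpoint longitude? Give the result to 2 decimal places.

+169.09°

Signed shortest Δλ from -147.47° to +125.65° is -86.88°.
Midpoint longitude = -147.47° + (-86.88°)/2 = -147.47° − 43.44° = -190.91°.
Normalise into (−180°, 180°]: +169.09°.
(The naïve average (-147.47 + +125.65)/2 = -10.91° is on the wrong side of the globe.)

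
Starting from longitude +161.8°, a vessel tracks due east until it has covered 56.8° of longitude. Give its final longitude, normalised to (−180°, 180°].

Start at +161.8°; shift +56.8° → +218.6°.
+218.6° lies outside (−180°, 180°]; subtract 360° → -141.4°.

-141.4°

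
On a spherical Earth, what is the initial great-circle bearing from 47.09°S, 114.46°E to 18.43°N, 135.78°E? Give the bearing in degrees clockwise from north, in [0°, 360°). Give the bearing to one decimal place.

21.8°

Δλ = 135.78 − 114.46 = 21.32°.
θ = atan2( sin Δλ · cos φ₂ , cos φ₁ · sin φ₂ − sin φ₁ · cos φ₂ · cos Δλ )
  = atan2(0.34493, 0.86255) = 21.796° → normalised to [0°, 360°): 21.796°.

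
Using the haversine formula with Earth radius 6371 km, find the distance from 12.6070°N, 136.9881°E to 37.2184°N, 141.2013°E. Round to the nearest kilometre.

2769 km

Δλ = 141.2013 − 136.9881 = 4.2132°.
Δφ = 37.2184 − 12.6070 = 24.6114°.
a = sin²(Δφ/2) + cos φ₁ · cos φ₂ · sin²(Δλ/2) = 0.046473.
c = 2·atan2(√a, √(1−a)) = 0.43457 rad → d = 6371·c ≈ 2768.62 km.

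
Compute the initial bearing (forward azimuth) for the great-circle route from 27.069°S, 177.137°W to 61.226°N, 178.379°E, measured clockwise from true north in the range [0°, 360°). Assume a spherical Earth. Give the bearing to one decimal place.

357.8°

Δλ = 178.379 − -177.137 = 355.516°; wrapped into (−180°, 180°]: -4.484°.
θ = atan2( sin Δλ · cos φ₂ , cos φ₁ · sin φ₂ − sin φ₁ · cos φ₂ · cos Δλ )
  = atan2(-0.03763, 0.99889) = -2.158° → normalised to [0°, 360°): 357.842°.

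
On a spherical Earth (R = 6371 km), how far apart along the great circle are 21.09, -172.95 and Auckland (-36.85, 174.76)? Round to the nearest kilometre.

Δλ = 174.76 − -172.95 = 347.71°; wrapped into (−180°, 180°]: -12.29°.
Δφ = -36.85 − 21.09 = -57.94°.
a = sin²(Δφ/2) + cos φ₁ · cos φ₂ · sin²(Δλ/2) = 0.243152.
c = 2·atan2(√a, √(1−a)) = 1.03131 rad → d = 6371·c ≈ 6570.46 km.

6570 km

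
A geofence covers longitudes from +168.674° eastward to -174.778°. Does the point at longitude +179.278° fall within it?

Yes

Band width going east from +168.674° to -174.778°: ((-174.778 − 168.674) mod 360) = 16.548°.
Offset of +179.278° east of the west edge: ((179.278 − 168.674) mod 360) = 10.604°.
10.604° ≤ 16.548° ⇒ inside.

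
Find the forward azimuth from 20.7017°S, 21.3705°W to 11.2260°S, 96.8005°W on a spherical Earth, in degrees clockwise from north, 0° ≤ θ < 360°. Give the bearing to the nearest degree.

264°

Δλ = -96.8005 − -21.3705 = -75.4300°.
θ = atan2( sin Δλ · cos φ₂ , cos φ₁ · sin φ₂ − sin φ₁ · cos φ₂ · cos Δλ )
  = atan2(-0.94932, -0.09488) = -95.708° → normalised to [0°, 360°): 264.292°.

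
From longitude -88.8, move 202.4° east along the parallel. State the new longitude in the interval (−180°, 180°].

+113.6°

Start at -88.8°; shift +202.4° → +113.6°.
+113.6° already lies in (−180°, 180°].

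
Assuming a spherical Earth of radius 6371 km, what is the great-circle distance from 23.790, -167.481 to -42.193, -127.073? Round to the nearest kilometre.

Δλ = -127.073 − -167.481 = 40.408°.
Δφ = -42.193 − 23.790 = -65.983°.
a = sin²(Δφ/2) + cos φ₁ · cos φ₂ · sin²(Δλ/2) = 0.377357.
c = 2·atan2(√a, √(1−a)) = 1.32298 rad → d = 6371·c ≈ 8428.72 km.

8429 km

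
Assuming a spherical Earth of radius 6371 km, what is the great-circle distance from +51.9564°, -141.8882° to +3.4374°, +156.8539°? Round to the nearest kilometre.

Δλ = 156.8539 − -141.8882 = 298.7421°; wrapped into (−180°, 180°]: -61.2579°.
Δφ = 3.4374 − 51.9564 = -48.5190°.
a = sin²(Δφ/2) + cos φ₁ · cos φ₂ · sin²(Δλ/2) = 0.328487.
c = 2·atan2(√a, √(1−a)) = 1.22066 rad → d = 6371·c ≈ 7776.82 km.

7777 km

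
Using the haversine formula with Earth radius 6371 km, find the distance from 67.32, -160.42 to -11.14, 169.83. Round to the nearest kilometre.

Δλ = 169.83 − -160.42 = 330.25°; wrapped into (−180°, 180°]: -29.75°.
Δφ = -11.14 − 67.32 = -78.46°.
a = sin²(Δφ/2) + cos φ₁ · cos φ₂ · sin²(Δλ/2) = 0.424905.
c = 2·atan2(√a, √(1−a)) = 1.42004 rad → d = 6371·c ≈ 9047.05 km.

9047 km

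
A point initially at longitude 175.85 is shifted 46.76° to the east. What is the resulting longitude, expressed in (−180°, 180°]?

-137.39°

Start at +175.85°; shift +46.76° → +222.61°.
+222.61° lies outside (−180°, 180°]; subtract 360° → -137.39°.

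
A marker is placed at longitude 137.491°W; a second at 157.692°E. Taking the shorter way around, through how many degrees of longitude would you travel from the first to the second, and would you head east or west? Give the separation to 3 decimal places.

Raw difference: 157.692 − -137.491 = 295.183°.
Normalise into (−180°, 180°]: 295.183° − 360° = -64.817°.
Negative ⇒ the second point lies to the west; separation 64.817°.

64.817° west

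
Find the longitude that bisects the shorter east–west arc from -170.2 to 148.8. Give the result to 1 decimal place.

+169.3°

Signed shortest Δλ from -170.2° to +148.8° is -41.0°.
Midpoint longitude = -170.2° + (-41.0°)/2 = -170.2° − 20.5° = -190.7°.
Normalise into (−180°, 180°]: +169.3°.
(The naïve average (-170.2 + +148.8)/2 = -10.7° is on the wrong side of the globe.)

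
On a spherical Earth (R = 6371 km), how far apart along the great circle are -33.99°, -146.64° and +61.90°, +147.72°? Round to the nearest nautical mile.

Δλ = 147.72 − -146.64 = 294.36°; wrapped into (−180°, 180°]: -65.64°.
Δφ = 61.90 − -33.99 = 95.89°.
a = sin²(Δφ/2) + cos φ₁ · cos φ₂ · sin²(Δλ/2) = 0.666035.
c = 2·atan2(√a, √(1−a)) = 1.90929 rad → d = 6371·c ≈ 12164.10 km ≈ 6568.09 nmi.

6568 nmi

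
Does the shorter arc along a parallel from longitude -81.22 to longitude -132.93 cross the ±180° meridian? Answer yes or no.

Signed shortest Δλ = ((-132.93 − -81.22 + 180) mod 360) − 180 = -51.71°.
Going west by 51.71° from -81.22° reaches -132.93° without touching 180°.

No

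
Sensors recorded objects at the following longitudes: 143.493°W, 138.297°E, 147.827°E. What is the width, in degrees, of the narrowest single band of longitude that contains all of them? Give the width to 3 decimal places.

Sort the longitudes: -143.493°, +138.297°, +147.827°.
Eastward gaps between consecutive values (wrapping around): 281.790°, 9.530°, 68.680°.
Largest gap = 281.790° ⇒ minimal covering band is its complement: 360° − 281.790° = 78.210°.
Band runs from +138.297° eastward to -143.493°, crossing the antimeridian.

78.210°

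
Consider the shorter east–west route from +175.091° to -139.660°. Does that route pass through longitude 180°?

Yes

Naïve |-139.660 − 175.091| = 314.751° > 180°, so the shorter arc goes the other way round — across 180°.
Signed shortest Δλ = ((-139.660 − 175.091 + 180) mod 360) − 180 = 45.249°.
Going east by 45.249° from +175.091° passes through 180° before reaching -139.660°.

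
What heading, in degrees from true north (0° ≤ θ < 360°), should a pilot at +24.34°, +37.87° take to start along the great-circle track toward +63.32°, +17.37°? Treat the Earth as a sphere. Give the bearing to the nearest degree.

346°

Δλ = 17.37 − 37.87 = -20.50°.
θ = atan2( sin Δλ · cos φ₂ , cos φ₁ · sin φ₂ − sin φ₁ · cos φ₂ · cos Δλ )
  = atan2(-0.15725, 0.64077) = -13.788° → normalised to [0°, 360°): 346.212°.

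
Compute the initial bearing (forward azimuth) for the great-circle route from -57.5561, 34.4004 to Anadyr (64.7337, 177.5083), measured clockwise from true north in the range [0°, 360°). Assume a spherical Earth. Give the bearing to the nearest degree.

Δλ = 177.5083 − 34.4004 = 143.1079°.
θ = atan2( sin Δλ · cos φ₂ , cos φ₁ · sin φ₂ − sin φ₁ · cos φ₂ · cos Δλ )
  = atan2(0.25623, 0.19707) = 52.435° → normalised to [0°, 360°): 52.435°.

52°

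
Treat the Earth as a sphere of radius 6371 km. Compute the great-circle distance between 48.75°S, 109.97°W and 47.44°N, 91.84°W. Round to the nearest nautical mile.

Δλ = -91.84 − -109.97 = 18.13°.
Δφ = 47.44 − -48.75 = 96.19°.
a = sin²(Δφ/2) + cos φ₁ · cos φ₂ · sin²(Δλ/2) = 0.564983.
c = 2·atan2(√a, √(1−a)) = 1.70113 rad → d = 6371·c ≈ 10837.91 km ≈ 5852.00 nmi.

5852 nmi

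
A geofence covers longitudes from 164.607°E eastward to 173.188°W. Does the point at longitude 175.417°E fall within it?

Yes

Band width going east from +164.607° to -173.188°: ((-173.188 − 164.607) mod 360) = 22.205°.
Offset of +175.417° east of the west edge: ((175.417 − 164.607) mod 360) = 10.810°.
10.810° ≤ 22.205° ⇒ inside.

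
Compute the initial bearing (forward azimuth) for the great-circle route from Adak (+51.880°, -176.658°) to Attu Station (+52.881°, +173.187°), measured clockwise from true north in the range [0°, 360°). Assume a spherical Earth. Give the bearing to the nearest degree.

Δλ = 173.187 − -176.658 = 349.845°; wrapped into (−180°, 180°]: -10.155°.
θ = atan2( sin Δλ · cos φ₂ , cos φ₁ · sin φ₂ − sin φ₁ · cos φ₂ · cos Δλ )
  = atan2(-0.10640, 0.02491) = -76.825° → normalised to [0°, 360°): 283.175°.

283°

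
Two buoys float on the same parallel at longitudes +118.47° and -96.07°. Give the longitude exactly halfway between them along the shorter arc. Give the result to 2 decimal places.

Signed shortest Δλ from +118.47° to -96.07° is +145.46°.
Midpoint longitude = +118.47° + (+145.46°)/2 = +118.47° + 72.73° = +191.20°.
Normalise into (−180°, 180°]: -168.80°.
(The naïve average (+118.47 + -96.07)/2 = 11.2° is on the wrong side of the globe.)

-168.80°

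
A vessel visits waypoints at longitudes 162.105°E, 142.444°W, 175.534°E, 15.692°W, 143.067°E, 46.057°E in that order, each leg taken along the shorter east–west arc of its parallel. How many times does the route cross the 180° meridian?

3

Leg 1: +162.105° → -142.444°, shortest Δλ = 55.451° (east) — crosses 180°.
Leg 2: -142.444° → +175.534°, shortest Δλ = -42.022° (west) — crosses 180°.
Leg 3: +175.534° → -15.692°, shortest Δλ = 168.774° (east) — crosses 180°.
Leg 4: -15.692° → +143.067°, shortest Δλ = 158.759° (east) — does not cross 180°.
Leg 5: +143.067° → +46.057°, shortest Δλ = -97.01° (west) — does not cross 180°.
Total crossings: 3.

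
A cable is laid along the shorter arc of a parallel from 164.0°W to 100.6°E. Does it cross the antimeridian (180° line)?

Naïve |100.6 − -164.0| = 264.6° > 180°, so the shorter arc goes the other way round — across 180°.
Signed shortest Δλ = ((100.6 − -164.0 + 180) mod 360) − 180 = -95.4°.
Going west by 95.4° from -164.0° passes through 180° before reaching +100.6°.

Yes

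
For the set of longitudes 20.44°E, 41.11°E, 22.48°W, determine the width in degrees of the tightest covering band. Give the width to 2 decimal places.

63.59°

Sort the longitudes: -22.48°, +20.44°, +41.11°.
Eastward gaps between consecutive values (wrapping around): 42.92°, 20.67°, 296.41°.
Largest gap = 296.41° ⇒ minimal covering band is its complement: 360° − 296.41° = 63.59°.
Band runs from -22.48° eastward to +41.11°.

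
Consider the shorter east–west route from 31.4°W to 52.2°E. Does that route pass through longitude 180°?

No

Signed shortest Δλ = ((52.2 − -31.4 + 180) mod 360) − 180 = 83.6°.
Going east by 83.6° from -31.4° reaches +52.2° without touching 180°.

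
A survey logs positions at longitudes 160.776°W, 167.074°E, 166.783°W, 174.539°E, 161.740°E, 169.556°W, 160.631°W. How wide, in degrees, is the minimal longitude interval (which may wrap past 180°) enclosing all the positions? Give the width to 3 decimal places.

Sort the longitudes: -169.556°, -166.783°, -160.776°, -160.631°, +161.740°, +167.074°, +174.539°.
Eastward gaps between consecutive values (wrapping around): 2.773°, 6.007°, 0.145°, 322.371°, 5.334°, 7.465°, 15.905°.
Largest gap = 322.371° ⇒ minimal covering band is its complement: 360° − 322.371° = 37.629°.
Band runs from +161.740° eastward to -160.631°, crossing the antimeridian.

37.629°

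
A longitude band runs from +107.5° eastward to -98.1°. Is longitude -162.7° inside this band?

Band width going east from +107.5° to -98.1°: ((-98.1 − 107.5) mod 360) = 154.4°.
Offset of -162.7° east of the west edge: ((-162.7 − 107.5) mod 360) = 89.8°.
89.8° ≤ 154.4° ⇒ inside.

Yes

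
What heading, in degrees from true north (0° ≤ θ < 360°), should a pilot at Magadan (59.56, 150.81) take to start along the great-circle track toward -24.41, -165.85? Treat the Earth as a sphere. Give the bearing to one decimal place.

Δλ = -165.85 − 150.81 = -316.66°; wrapped into (−180°, 180°]: 43.34°.
θ = atan2( sin Δλ · cos φ₂ , cos φ₁ · sin φ₂ − sin φ₁ · cos φ₂ · cos Δλ )
  = atan2(0.62498, -0.78037) = 141.310° → normalised to [0°, 360°): 141.310°.

141.3°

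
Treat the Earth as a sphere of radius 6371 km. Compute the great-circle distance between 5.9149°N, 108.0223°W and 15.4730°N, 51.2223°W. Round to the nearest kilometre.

Δλ = -51.2223 − -108.0223 = 56.8000°.
Δφ = 15.4730 − 5.9149 = 9.5581°.
a = sin²(Δφ/2) + cos φ₁ · cos φ₂ · sin²(Δλ/2) = 0.223800.
c = 2·atan2(√a, √(1−a)) = 0.98556 rad → d = 6371·c ≈ 6278.97 km.

6279 km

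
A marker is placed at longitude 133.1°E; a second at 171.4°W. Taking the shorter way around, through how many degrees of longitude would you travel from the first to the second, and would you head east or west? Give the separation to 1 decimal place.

Raw difference: -171.4 − 133.1 = -304.5°.
Normalise into (−180°, 180°]: -304.5° + 360° = 55.5°.
Positive ⇒ the second point lies to the east; separation 55.5°.

55.5° east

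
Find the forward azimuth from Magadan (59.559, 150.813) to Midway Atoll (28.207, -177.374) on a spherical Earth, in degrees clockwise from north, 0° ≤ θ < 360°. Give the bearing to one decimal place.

131.2°

Δλ = -177.374 − 150.813 = -328.187°; wrapped into (−180°, 180°]: 31.813°.
θ = atan2( sin Δλ · cos φ₂ , cos φ₁ · sin φ₂ − sin φ₁ · cos φ₂ · cos Δλ )
  = atan2(0.46455, -0.40616) = 131.163° → normalised to [0°, 360°): 131.163°.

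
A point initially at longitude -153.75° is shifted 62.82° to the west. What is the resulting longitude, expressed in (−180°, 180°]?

+143.43°

Start at -153.75°; shift −62.82° → -216.57°.
-216.57° lies outside (−180°, 180°]; add 360° → +143.43°.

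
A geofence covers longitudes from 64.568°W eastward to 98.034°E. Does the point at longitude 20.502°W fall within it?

Yes

Band width going east from -64.568° to +98.034°: ((98.034 − -64.568) mod 360) = 162.602°.
Offset of -20.502° east of the west edge: ((-20.502 − -64.568) mod 360) = 44.066°.
44.066° ≤ 162.602° ⇒ inside.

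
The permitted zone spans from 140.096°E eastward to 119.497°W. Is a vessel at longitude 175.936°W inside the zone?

Yes

Band width going east from +140.096° to -119.497°: ((-119.497 − 140.096) mod 360) = 100.407°.
Offset of -175.936° east of the west edge: ((-175.936 − 140.096) mod 360) = 43.968°.
43.968° ≤ 100.407° ⇒ inside.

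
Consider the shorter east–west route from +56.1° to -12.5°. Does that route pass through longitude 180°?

No

Signed shortest Δλ = ((-12.5 − 56.1 + 180) mod 360) − 180 = -68.6°.
Going west by 68.6° from +56.1° reaches -12.5° without touching 180°.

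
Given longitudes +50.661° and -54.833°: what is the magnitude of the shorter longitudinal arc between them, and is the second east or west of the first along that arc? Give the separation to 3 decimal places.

105.494° west

Raw difference: -54.833 − 50.661 = -105.494°.
Normalise into (−180°, 180°]: -105.494° stays -105.494°.
Negative ⇒ the second point lies to the west; separation 105.494°.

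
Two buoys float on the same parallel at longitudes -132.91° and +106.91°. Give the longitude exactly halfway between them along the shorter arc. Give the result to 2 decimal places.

+167.00°

Signed shortest Δλ from -132.91° to +106.91° is -120.18°.
Midpoint longitude = -132.91° + (-120.18°)/2 = -132.91° − 60.09° = -193.00°.
Normalise into (−180°, 180°]: +167.00°.
(The naïve average (-132.91 + +106.91)/2 = -13.0° is on the wrong side of the globe.)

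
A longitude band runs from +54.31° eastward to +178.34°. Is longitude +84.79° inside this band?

Yes

Band width going east from +54.31° to +178.34°: ((178.34 − 54.31) mod 360) = 124.03°.
Offset of +84.79° east of the west edge: ((84.79 − 54.31) mod 360) = 30.48°.
30.48° ≤ 124.03° ⇒ inside.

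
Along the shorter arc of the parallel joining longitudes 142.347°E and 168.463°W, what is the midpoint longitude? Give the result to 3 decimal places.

Signed shortest Δλ from +142.347° to -168.463° is +49.190°.
Midpoint longitude = +142.347° + (+49.190°)/2 = +142.347° + 24.595° = +166.942°.
(The naïve average (+142.347 + -168.463)/2 = -13.058° is on the wrong side of the globe.)

166.942°E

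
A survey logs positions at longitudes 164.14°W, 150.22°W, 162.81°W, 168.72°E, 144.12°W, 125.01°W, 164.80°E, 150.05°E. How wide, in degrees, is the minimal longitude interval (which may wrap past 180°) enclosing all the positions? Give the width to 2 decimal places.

Sort the longitudes: -164.14°, -162.81°, -150.22°, -144.12°, -125.01°, +150.05°, +164.80°, +168.72°.
Eastward gaps between consecutive values (wrapping around): 1.33°, 12.59°, 6.10°, 19.11°, 275.06°, 14.75°, 3.92°, 27.14°.
Largest gap = 275.06° ⇒ minimal covering band is its complement: 360° − 275.06° = 84.94°.
Band runs from +150.05° eastward to -125.01°, crossing the antimeridian.

84.94°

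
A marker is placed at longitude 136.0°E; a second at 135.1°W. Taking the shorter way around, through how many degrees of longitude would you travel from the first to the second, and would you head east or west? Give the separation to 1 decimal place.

Raw difference: -135.1 − 136.0 = -271.1°.
Normalise into (−180°, 180°]: -271.1° + 360° = 88.9°.
Positive ⇒ the second point lies to the east; separation 88.9°.

88.9° east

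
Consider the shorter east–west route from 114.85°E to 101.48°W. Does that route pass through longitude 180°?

Yes

Naïve |-101.48 − 114.85| = 216.33° > 180°, so the shorter arc goes the other way round — across 180°.
Signed shortest Δλ = ((-101.48 − 114.85 + 180) mod 360) − 180 = 143.67°.
Going east by 143.67° from +114.85° passes through 180° before reaching -101.48°.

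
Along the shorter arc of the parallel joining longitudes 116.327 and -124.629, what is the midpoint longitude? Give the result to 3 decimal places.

Signed shortest Δλ from +116.327° to -124.629° is +119.044°.
Midpoint longitude = +116.327° + (+119.044°)/2 = +116.327° + 59.522° = +175.849°.
(The naïve average (+116.327 + -124.629)/2 = -4.151° is on the wrong side of the globe.)

+175.849°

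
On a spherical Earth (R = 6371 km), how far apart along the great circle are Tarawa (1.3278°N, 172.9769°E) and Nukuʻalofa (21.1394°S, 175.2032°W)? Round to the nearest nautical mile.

Δλ = -175.2032 − 172.9769 = -348.1801°; wrapped into (−180°, 180°]: 11.8199°.
Δφ = -21.1394 − 1.3278 = -22.4672°.
a = sin²(Δφ/2) + cos φ₁ · cos φ₂ · sin²(Δλ/2) = 0.047837.
c = 2·atan2(√a, √(1−a)) = 0.44100 rad → d = 6371·c ≈ 2809.59 km ≈ 1517.05 nmi.

1517 nmi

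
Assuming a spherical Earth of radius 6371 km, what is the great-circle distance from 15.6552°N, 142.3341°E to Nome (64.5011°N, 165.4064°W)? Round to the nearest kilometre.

Δλ = -165.4064 − 142.3341 = -307.7405°; wrapped into (−180°, 180°]: 52.2595°.
Δφ = 64.5011 − 15.6552 = 48.8459°.
a = sin²(Δφ/2) + cos φ₁ · cos φ₂ · sin²(Δλ/2) = 0.251357.
c = 2·atan2(√a, √(1−a)) = 1.05033 rad → d = 6371·c ≈ 6691.64 km.

6692 km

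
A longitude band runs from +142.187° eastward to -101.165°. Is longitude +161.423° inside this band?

Yes

Band width going east from +142.187° to -101.165°: ((-101.165 − 142.187) mod 360) = 116.648°.
Offset of +161.423° east of the west edge: ((161.423 − 142.187) mod 360) = 19.236°.
19.236° ≤ 116.648° ⇒ inside.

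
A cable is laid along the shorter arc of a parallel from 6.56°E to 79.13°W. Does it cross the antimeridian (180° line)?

No

Signed shortest Δλ = ((-79.13 − 6.56 + 180) mod 360) − 180 = -85.69°.
Going west by 85.69° from +6.56° reaches -79.13° without touching 180°.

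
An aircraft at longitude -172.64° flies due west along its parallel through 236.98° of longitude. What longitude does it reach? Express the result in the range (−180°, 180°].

-49.62°

Start at -172.64°; shift −236.98° → -409.62°.
-409.62° lies outside (−180°, 180°]; add 360° → -49.62°.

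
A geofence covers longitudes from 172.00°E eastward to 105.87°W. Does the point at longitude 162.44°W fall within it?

Yes

Band width going east from +172.00° to -105.87°: ((-105.87 − 172.00) mod 360) = 82.13°.
Offset of -162.44° east of the west edge: ((-162.44 − 172.00) mod 360) = 25.56°.
25.56° ≤ 82.13° ⇒ inside.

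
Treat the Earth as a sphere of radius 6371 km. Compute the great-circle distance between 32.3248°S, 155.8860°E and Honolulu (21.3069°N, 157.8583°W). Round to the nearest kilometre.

7729 km

Δλ = -157.8583 − 155.8860 = -313.7443°; wrapped into (−180°, 180°]: 46.2557°.
Δφ = 21.3069 − -32.3248 = 53.6317°.
a = sin²(Δφ/2) + cos φ₁ · cos φ₂ · sin²(Δλ/2) = 0.324973.
c = 2·atan2(√a, √(1−a)) = 1.21317 rad → d = 6371·c ≈ 7729.09 km.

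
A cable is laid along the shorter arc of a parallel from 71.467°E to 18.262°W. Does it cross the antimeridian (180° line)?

No

Signed shortest Δλ = ((-18.262 − 71.467 + 180) mod 360) − 180 = -89.729°.
Going west by 89.729° from +71.467° reaches -18.262° without touching 180°.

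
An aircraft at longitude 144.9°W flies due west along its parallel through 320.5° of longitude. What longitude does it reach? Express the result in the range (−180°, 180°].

105.4°W

Start at -144.9°; shift −320.5° → -465.4°.
-465.4° lies outside (−180°, 180°]; add 360° → -105.4°.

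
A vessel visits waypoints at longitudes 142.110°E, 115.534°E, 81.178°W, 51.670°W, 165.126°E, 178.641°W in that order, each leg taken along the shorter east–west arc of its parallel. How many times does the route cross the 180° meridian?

3

Leg 1: +142.110° → +115.534°, shortest Δλ = -26.576° (west) — does not cross 180°.
Leg 2: +115.534° → -81.178°, shortest Δλ = 163.288° (east) — crosses 180°.
Leg 3: -81.178° → -51.670°, shortest Δλ = 29.508° (east) — does not cross 180°.
Leg 4: -51.670° → +165.126°, shortest Δλ = -143.204° (west) — crosses 180°.
Leg 5: +165.126° → -178.641°, shortest Δλ = 16.233° (east) — crosses 180°.
Total crossings: 3.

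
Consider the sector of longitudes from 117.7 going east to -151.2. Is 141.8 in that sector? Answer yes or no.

Band width going east from +117.7° to -151.2°: ((-151.2 − 117.7) mod 360) = 91.1°.
Offset of +141.8° east of the west edge: ((141.8 − 117.7) mod 360) = 24.1°.
24.1° ≤ 91.1° ⇒ inside.

Yes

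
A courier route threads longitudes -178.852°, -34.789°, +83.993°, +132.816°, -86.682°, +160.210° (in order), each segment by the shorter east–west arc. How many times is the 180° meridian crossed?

2

Leg 1: -178.852° → -34.789°, shortest Δλ = 144.063° (east) — does not cross 180°.
Leg 2: -34.789° → +83.993°, shortest Δλ = 118.782° (east) — does not cross 180°.
Leg 3: +83.993° → +132.816°, shortest Δλ = 48.823° (east) — does not cross 180°.
Leg 4: +132.816° → -86.682°, shortest Δλ = 140.502° (east) — crosses 180°.
Leg 5: -86.682° → +160.210°, shortest Δλ = -113.108° (west) — crosses 180°.
Total crossings: 2.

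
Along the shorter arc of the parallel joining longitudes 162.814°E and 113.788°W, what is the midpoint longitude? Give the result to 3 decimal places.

155.487°W

Signed shortest Δλ from +162.814° to -113.788° is +83.398°.
Midpoint longitude = +162.814° + (+83.398°)/2 = +162.814° + 41.699° = +204.513°.
Normalise into (−180°, 180°]: -155.487°.
(The naïve average (+162.814 + -113.788)/2 = 24.513° is on the wrong side of the globe.)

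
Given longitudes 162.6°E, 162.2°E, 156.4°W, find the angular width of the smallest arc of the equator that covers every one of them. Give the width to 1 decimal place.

Sort the longitudes: -156.4°, +162.2°, +162.6°.
Eastward gaps between consecutive values (wrapping around): 318.6°, 0.4°, 41.0°.
Largest gap = 318.6° ⇒ minimal covering band is its complement: 360° − 318.6° = 41.4°.
Band runs from +162.2° eastward to -156.4°, crossing the antimeridian.

41.4°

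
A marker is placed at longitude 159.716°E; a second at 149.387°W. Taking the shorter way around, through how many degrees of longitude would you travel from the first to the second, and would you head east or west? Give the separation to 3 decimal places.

50.897° east

Raw difference: -149.387 − 159.716 = -309.103°.
Normalise into (−180°, 180°]: -309.103° + 360° = 50.897°.
Positive ⇒ the second point lies to the east; separation 50.897°.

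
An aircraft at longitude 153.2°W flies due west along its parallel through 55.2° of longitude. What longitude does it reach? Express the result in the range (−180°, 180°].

151.6°E

Start at -153.2°; shift −55.2° → -208.4°.
-208.4° lies outside (−180°, 180°]; add 360° → +151.6°.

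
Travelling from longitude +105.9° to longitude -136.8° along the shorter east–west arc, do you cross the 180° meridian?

Naïve |-136.8 − 105.9| = 242.7° > 180°, so the shorter arc goes the other way round — across 180°.
Signed shortest Δλ = ((-136.8 − 105.9 + 180) mod 360) − 180 = 117.3°.
Going east by 117.3° from +105.9° passes through 180° before reaching -136.8°.

Yes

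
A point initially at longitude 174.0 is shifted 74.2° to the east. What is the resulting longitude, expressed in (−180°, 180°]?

Start at +174.0°; shift +74.2° → +248.2°.
+248.2° lies outside (−180°, 180°]; subtract 360° → -111.8°.

-111.8°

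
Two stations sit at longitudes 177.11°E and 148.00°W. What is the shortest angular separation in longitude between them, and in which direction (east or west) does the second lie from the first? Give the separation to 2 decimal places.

Raw difference: -148.00 − 177.11 = -325.11°.
Normalise into (−180°, 180°]: -325.11° + 360° = 34.89°.
Positive ⇒ the second point lies to the east; separation 34.89°.

34.89° east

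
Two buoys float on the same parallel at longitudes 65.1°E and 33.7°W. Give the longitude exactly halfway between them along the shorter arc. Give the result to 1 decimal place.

15.7°E

Signed shortest Δλ from +65.1° to -33.7° is -98.8°.
Midpoint longitude = +65.1° + (-98.8°)/2 = +65.1° − 49.4° = +15.7°.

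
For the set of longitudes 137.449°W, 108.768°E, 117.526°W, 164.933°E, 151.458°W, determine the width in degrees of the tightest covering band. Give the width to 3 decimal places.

Sort the longitudes: -151.458°, -137.449°, -117.526°, +108.768°, +164.933°.
Eastward gaps between consecutive values (wrapping around): 14.009°, 19.923°, 226.294°, 56.165°, 43.609°.
Largest gap = 226.294° ⇒ minimal covering band is its complement: 360° − 226.294° = 133.706°.
Band runs from +108.768° eastward to -117.526°, crossing the antimeridian.

133.706°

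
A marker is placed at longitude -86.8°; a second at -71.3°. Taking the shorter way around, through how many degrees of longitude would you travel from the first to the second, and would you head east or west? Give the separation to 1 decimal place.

Raw difference: -71.3 − -86.8 = 15.5°.
Normalise into (−180°, 180°]: 15.5° stays 15.5°.
Positive ⇒ the second point lies to the east; separation 15.5°.

15.5° east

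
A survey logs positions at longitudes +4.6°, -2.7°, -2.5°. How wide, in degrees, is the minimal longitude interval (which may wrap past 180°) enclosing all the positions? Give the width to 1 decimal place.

Sort the longitudes: -2.7°, -2.5°, +4.6°.
Eastward gaps between consecutive values (wrapping around): 0.2°, 7.1°, 352.7°.
Largest gap = 352.7° ⇒ minimal covering band is its complement: 360° − 352.7° = 7.3°.
Band runs from -2.7° eastward to +4.6°.

7.3°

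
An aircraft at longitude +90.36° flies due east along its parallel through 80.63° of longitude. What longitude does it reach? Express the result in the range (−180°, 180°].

Start at +90.36°; shift +80.63° → +170.99°.
+170.99° already lies in (−180°, 180°].

+170.99°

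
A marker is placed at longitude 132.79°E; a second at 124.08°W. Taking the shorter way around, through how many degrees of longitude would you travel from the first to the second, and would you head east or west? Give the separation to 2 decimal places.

Raw difference: -124.08 − 132.79 = -256.87°.
Normalise into (−180°, 180°]: -256.87° + 360° = 103.13°.
Positive ⇒ the second point lies to the east; separation 103.13°.

103.13° east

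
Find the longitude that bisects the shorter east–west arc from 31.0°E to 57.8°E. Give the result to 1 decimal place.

Signed shortest Δλ from +31.0° to +57.8° is +26.8°.
Midpoint longitude = +31.0° + (+26.8°)/2 = +31.0° + 13.4° = +44.4°.

44.4°E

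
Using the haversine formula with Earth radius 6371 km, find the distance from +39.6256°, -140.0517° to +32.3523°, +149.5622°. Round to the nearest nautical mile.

Δλ = 149.5622 − -140.0517 = 289.6139°; wrapped into (−180°, 180°]: -70.3861°.
Δφ = 32.3523 − 39.6256 = -7.2733°.
a = sin²(Δφ/2) + cos φ₁ · cos φ₂ · sin²(Δλ/2) = 0.220149.
c = 2·atan2(√a, √(1−a)) = 0.97677 rad → d = 6371·c ≈ 6223.01 km ≈ 3360.16 nmi.

3360 nmi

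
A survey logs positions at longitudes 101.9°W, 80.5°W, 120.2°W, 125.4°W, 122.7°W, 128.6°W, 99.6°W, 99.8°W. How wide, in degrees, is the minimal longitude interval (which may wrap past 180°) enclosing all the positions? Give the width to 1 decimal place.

48.1°

Sort the longitudes: -128.6°, -125.4°, -122.7°, -120.2°, -101.9°, -99.8°, -99.6°, -80.5°.
Eastward gaps between consecutive values (wrapping around): 3.2°, 2.7°, 2.5°, 18.3°, 2.1°, 0.2°, 19.1°, 311.9°.
Largest gap = 311.9° ⇒ minimal covering band is its complement: 360° − 311.9° = 48.1°.
Band runs from -128.6° eastward to -80.5°.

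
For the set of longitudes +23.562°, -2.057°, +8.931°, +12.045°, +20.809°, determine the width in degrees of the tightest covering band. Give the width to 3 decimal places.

25.619°

Sort the longitudes: -2.057°, +8.931°, +12.045°, +20.809°, +23.562°.
Eastward gaps between consecutive values (wrapping around): 10.988°, 3.114°, 8.764°, 2.753°, 334.381°.
Largest gap = 334.381° ⇒ minimal covering band is its complement: 360° − 334.381° = 25.619°.
Band runs from -2.057° eastward to +23.562°.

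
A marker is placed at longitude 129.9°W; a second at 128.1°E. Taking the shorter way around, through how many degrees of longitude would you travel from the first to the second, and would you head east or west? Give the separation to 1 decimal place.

102.0° west

Raw difference: 128.1 − -129.9 = 258.0°.
Normalise into (−180°, 180°]: 258.0° − 360° = -102.0°.
Negative ⇒ the second point lies to the west; separation 102.0°.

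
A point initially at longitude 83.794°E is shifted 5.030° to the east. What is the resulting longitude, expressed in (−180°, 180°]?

Start at +83.794°; shift +5.030° → +88.824°.
+88.824° already lies in (−180°, 180°].

88.824°E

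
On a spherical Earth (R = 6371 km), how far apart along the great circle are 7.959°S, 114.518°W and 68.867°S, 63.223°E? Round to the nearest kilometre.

Δλ = 63.223 − -114.518 = 177.741°.
Δφ = -68.867 − -7.959 = -60.908°.
a = sin²(Δφ/2) + cos φ₁ · cos φ₂ · sin²(Δλ/2) = 0.613816.
c = 2·atan2(√a, √(1−a)) = 1.80044 rad → d = 6371·c ≈ 11470.61 km.

11471 km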